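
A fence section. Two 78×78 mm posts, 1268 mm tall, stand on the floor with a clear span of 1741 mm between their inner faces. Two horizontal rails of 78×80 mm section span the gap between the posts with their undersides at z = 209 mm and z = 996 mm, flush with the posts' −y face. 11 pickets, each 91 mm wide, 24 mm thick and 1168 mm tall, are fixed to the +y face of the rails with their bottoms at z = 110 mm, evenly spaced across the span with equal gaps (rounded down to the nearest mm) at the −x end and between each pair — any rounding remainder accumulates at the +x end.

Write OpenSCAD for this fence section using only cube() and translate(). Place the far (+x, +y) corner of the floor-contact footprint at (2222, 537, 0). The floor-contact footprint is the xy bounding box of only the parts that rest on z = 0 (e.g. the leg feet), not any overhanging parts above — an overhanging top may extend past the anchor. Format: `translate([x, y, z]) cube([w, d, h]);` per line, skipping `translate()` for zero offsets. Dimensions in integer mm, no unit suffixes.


translate([325, 459, 0]) cube([78, 78, 1268]);
translate([2144, 459, 0]) cube([78, 78, 1268]);
translate([403, 459, 209]) cube([1741, 78, 80]);
translate([403, 459, 996]) cube([1741, 78, 80]);
translate([464, 537, 110]) cube([91, 24, 1168]);
translate([616, 537, 110]) cube([91, 24, 1168]);
translate([768, 537, 110]) cube([91, 24, 1168]);
translate([920, 537, 110]) cube([91, 24, 1168]);
translate([1072, 537, 110]) cube([91, 24, 1168]);
translate([1224, 537, 110]) cube([91, 24, 1168]);
translate([1376, 537, 110]) cube([91, 24, 1168]);
translate([1528, 537, 110]) cube([91, 24, 1168]);
translate([1680, 537, 110]) cube([91, 24, 1168]);
translate([1832, 537, 110]) cube([91, 24, 1168]);
translate([1984, 537, 110]) cube([91, 24, 1168]);


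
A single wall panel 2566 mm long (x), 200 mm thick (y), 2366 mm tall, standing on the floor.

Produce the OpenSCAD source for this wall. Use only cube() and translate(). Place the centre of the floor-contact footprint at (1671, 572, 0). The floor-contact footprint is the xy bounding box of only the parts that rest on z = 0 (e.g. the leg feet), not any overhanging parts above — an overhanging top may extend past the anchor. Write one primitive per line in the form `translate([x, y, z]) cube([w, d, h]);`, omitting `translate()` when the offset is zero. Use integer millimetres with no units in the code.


translate([388, 472, 0]) cube([2566, 200, 2366]);


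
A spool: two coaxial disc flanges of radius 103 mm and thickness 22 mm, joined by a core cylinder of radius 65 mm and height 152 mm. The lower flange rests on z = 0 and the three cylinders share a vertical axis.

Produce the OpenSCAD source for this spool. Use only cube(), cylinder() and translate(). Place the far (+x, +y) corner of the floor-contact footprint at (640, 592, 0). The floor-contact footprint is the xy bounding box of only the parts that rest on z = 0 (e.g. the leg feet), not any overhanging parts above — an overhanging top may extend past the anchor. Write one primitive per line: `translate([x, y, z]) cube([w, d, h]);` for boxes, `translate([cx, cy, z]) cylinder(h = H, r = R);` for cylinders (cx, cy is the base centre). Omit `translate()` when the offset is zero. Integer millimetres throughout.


translate([537, 489, 0]) cylinder(h = 22, r = 103);
translate([537, 489, 22]) cylinder(h = 152, r = 65);
translate([537, 489, 174]) cylinder(h = 22, r = 103);


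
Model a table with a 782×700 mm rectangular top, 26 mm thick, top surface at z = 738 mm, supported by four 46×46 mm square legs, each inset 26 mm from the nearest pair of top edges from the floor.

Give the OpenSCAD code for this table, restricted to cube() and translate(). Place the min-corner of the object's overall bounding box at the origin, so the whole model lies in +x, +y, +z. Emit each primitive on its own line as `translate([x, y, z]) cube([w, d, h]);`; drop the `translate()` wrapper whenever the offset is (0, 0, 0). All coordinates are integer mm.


translate([0, 0, 712]) cube([782, 700, 26]);
translate([26, 26, 0]) cube([46, 46, 712]);
translate([710, 26, 0]) cube([46, 46, 712]);
translate([26, 628, 0]) cube([46, 46, 712]);
translate([710, 628, 0]) cube([46, 46, 712]);


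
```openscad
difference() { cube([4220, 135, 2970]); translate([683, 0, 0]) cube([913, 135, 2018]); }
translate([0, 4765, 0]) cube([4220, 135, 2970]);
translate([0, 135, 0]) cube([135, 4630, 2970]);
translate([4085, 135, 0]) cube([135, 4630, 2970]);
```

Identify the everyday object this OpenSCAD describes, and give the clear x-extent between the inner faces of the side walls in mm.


A single room. The interior width is 3950 mm.

Four walls enclosing a rectangle with a door in the front wall — a room. Outside width 4220 minus two 135 mm walls gives 3950 mm.


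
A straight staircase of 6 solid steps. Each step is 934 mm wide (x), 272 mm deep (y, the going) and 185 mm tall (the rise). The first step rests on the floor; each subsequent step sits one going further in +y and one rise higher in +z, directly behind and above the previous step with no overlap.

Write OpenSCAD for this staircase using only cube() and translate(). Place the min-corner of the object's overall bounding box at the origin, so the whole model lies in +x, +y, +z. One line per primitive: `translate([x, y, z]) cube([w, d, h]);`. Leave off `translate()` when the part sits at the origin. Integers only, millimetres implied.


cube([934, 272, 185]);
translate([0, 272, 185]) cube([934, 272, 185]);
translate([0, 544, 370]) cube([934, 272, 185]);
translate([0, 816, 555]) cube([934, 272, 185]);
translate([0, 1088, 740]) cube([934, 272, 185]);
translate([0, 1360, 925]) cube([934, 272, 185]);


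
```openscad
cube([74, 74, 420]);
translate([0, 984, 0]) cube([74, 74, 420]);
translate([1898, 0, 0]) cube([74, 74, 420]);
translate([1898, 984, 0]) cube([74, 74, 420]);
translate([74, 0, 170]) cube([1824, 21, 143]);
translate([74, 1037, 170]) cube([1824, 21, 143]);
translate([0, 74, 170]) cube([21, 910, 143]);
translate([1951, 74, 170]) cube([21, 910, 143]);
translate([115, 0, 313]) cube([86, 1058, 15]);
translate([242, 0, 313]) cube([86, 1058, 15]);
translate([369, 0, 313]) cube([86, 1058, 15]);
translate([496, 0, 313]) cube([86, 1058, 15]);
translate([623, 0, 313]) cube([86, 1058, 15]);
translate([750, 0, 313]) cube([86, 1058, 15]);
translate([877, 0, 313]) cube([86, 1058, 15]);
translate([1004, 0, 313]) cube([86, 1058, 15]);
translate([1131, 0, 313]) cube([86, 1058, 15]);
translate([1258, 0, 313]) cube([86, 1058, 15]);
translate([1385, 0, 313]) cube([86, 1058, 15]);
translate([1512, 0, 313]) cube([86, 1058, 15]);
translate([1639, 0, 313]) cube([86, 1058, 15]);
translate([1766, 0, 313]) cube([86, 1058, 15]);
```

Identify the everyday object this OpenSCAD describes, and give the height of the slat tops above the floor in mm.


A bed frame. The slat-top height is 328 mm.

Four posts, four rails, and a row of slats — a bed frame. Slats sit on the rails at z = 170 + 143 = 313; with slat thickness 15, the top is 328 mm.


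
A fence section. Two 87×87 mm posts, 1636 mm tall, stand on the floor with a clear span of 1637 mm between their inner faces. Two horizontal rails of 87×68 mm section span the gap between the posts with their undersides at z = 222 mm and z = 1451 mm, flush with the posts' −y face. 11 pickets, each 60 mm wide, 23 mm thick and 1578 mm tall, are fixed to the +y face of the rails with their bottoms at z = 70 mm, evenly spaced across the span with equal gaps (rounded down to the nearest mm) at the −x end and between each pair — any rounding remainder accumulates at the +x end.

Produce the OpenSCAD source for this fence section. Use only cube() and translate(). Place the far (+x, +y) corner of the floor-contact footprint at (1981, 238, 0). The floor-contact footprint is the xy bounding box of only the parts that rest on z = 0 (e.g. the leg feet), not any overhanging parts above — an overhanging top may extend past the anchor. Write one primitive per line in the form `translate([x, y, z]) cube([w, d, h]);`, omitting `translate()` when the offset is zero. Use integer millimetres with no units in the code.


translate([170, 151, 0]) cube([87, 87, 1636]);
translate([1894, 151, 0]) cube([87, 87, 1636]);
translate([257, 151, 222]) cube([1637, 87, 68]);
translate([257, 151, 1451]) cube([1637, 87, 68]);
translate([338, 238, 70]) cube([60, 23, 1578]);
translate([479, 238, 70]) cube([60, 23, 1578]);
translate([620, 238, 70]) cube([60, 23, 1578]);
translate([761, 238, 70]) cube([60, 23, 1578]);
translate([902, 238, 70]) cube([60, 23, 1578]);
translate([1043, 238, 70]) cube([60, 23, 1578]);
translate([1184, 238, 70]) cube([60, 23, 1578]);
translate([1325, 238, 70]) cube([60, 23, 1578]);
translate([1466, 238, 70]) cube([60, 23, 1578]);
translate([1607, 238, 70]) cube([60, 23, 1578]);
translate([1748, 238, 70]) cube([60, 23, 1578]);


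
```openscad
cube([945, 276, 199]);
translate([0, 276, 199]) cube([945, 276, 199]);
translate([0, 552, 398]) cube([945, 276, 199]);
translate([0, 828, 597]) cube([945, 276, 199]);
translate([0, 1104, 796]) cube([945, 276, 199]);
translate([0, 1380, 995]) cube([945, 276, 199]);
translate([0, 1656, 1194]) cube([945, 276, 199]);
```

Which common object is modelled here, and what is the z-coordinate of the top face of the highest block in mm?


A staircase. The total rise is 1393 mm.

7 identical blocks, each offset up and back from the previous — a staircase. Each step is 199 mm tall and there are 7 of them, so the total rise is 7 × 199 = 1393 mm.


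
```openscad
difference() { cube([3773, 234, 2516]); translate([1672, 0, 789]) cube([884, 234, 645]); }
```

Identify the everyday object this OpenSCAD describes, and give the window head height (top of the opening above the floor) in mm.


A wall with a window opening. The window head height is 1434 mm.

A wall with a rectangular opening subtracted — a window. Sill at z = 789, opening 645 mm tall, so the head is at 789 + 645 = 1434 mm.


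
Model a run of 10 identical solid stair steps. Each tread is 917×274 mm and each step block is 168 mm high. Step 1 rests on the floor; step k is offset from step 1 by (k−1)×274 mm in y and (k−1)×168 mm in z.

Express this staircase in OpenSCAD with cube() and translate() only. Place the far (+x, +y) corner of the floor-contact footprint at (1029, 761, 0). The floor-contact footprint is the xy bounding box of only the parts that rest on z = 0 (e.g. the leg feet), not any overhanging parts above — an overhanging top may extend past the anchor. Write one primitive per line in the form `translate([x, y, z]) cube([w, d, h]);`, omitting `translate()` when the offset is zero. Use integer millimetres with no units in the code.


translate([112, 487, 0]) cube([917, 274, 168]);
translate([112, 761, 168]) cube([917, 274, 168]);
translate([112, 1035, 336]) cube([917, 274, 168]);
translate([112, 1309, 504]) cube([917, 274, 168]);
translate([112, 1583, 672]) cube([917, 274, 168]);
translate([112, 1857, 840]) cube([917, 274, 168]);
translate([112, 2131, 1008]) cube([917, 274, 168]);
translate([112, 2405, 1176]) cube([917, 274, 168]);
translate([112, 2679, 1344]) cube([917, 274, 168]);
translate([112, 2953, 1512]) cube([917, 274, 168]);


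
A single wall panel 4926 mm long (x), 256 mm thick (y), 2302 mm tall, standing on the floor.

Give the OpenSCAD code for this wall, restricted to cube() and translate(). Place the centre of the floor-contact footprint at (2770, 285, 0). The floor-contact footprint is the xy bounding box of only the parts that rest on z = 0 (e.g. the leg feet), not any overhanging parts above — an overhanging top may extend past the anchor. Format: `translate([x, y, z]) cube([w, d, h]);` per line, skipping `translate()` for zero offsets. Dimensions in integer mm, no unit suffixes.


translate([307, 157, 0]) cube([4926, 256, 2302]);


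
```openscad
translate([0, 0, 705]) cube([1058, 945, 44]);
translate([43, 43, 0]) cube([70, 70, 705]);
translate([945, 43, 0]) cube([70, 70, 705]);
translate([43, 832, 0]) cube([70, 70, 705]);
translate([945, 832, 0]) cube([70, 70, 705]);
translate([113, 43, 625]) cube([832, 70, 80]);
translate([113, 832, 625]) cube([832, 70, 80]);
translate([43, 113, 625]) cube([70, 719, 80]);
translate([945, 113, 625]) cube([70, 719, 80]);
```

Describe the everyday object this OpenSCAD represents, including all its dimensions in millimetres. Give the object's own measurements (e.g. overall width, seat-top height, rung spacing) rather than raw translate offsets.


A table: top 1058 mm (x) × 945 mm (y), 44 mm thick, upper face at z = 749 mm, on four 70×70 mm square legs, each inset 43 mm from the nearest pair of top edges from z = 0 to the bottom of the top. Four apron rails, 70 mm thick and 80 mm tall, run between adjacent legs with their top edges flush with the underside of the top and their outer faces flush with the legs' outer faces.


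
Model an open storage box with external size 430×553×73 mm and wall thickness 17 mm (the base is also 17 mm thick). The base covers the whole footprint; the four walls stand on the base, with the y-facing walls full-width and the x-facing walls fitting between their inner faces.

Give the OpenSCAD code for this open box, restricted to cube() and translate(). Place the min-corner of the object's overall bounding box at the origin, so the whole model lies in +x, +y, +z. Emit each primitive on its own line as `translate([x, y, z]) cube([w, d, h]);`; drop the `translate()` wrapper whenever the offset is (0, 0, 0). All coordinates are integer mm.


cube([430, 553, 17]);
translate([0, 0, 17]) cube([430, 17, 56]);
translate([0, 536, 17]) cube([430, 17, 56]);
translate([0, 17, 17]) cube([17, 519, 56]);
translate([413, 17, 17]) cube([17, 519, 56]);


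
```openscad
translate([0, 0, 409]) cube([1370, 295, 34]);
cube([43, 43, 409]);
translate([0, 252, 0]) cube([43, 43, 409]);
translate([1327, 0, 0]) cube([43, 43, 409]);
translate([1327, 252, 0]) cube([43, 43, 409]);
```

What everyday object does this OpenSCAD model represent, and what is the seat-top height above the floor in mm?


A bench. The seat-top height is 443 mm.

A long slab on four corner posts — a bench. The slab sits at z = 409 with thickness 34, so the top is 409 + 34 = 443 mm.


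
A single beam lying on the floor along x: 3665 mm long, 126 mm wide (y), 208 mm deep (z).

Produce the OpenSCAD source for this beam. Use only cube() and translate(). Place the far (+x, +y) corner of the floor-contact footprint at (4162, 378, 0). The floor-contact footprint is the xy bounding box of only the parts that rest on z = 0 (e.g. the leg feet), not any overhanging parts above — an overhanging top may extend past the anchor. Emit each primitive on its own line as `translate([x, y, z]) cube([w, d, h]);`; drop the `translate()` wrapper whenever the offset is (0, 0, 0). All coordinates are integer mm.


translate([497, 252, 0]) cube([3665, 126, 208]);


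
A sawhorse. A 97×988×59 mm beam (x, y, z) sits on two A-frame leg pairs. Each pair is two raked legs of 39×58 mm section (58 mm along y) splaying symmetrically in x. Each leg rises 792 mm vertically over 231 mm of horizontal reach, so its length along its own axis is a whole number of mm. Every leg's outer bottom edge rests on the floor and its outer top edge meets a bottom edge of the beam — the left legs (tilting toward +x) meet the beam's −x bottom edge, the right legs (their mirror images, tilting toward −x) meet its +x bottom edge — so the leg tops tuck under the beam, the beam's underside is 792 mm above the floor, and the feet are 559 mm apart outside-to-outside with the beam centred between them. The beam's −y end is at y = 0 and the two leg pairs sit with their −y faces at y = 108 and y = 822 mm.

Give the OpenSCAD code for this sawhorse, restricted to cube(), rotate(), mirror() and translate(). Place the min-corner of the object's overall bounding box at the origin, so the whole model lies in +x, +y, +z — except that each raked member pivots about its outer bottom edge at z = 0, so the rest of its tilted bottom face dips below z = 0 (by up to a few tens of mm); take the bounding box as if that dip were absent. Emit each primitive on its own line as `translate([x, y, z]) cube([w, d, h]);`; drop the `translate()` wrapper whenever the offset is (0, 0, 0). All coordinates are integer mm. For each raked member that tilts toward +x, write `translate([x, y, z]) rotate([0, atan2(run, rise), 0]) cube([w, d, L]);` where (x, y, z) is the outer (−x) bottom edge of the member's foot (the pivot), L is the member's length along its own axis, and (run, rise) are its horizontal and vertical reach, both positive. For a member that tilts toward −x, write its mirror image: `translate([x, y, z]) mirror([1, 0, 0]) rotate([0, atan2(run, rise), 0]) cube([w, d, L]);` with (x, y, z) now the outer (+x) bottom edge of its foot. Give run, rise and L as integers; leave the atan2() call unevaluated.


translate([231, 0, 792]) cube([97, 988, 59]);
translate([0, 108, 0]) rotate([0, atan2(231, 792), 0]) cube([39, 58, 825]);
translate([559, 108, 0]) mirror([1, 0, 0]) rotate([0, atan2(231, 792), 0]) cube([39, 58, 825]);
translate([0, 822, 0]) rotate([0, atan2(231, 792), 0]) cube([39, 58, 825]);
translate([559, 822, 0]) mirror([1, 0, 0]) rotate([0, atan2(231, 792), 0]) cube([39, 58, 825]);


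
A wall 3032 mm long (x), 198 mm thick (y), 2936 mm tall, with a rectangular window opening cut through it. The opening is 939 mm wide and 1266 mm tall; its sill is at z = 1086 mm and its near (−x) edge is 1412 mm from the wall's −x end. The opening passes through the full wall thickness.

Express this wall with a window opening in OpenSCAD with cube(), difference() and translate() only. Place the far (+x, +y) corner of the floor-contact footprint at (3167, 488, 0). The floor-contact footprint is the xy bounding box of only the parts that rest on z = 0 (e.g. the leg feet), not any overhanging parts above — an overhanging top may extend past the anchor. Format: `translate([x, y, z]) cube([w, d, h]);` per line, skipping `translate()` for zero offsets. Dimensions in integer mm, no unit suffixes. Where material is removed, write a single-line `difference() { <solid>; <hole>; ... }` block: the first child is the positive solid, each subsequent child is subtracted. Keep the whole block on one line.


difference() { translate([135, 290, 0]) cube([3032, 198, 2936]); translate([1547, 290, 1086]) cube([939, 198, 1266]); }


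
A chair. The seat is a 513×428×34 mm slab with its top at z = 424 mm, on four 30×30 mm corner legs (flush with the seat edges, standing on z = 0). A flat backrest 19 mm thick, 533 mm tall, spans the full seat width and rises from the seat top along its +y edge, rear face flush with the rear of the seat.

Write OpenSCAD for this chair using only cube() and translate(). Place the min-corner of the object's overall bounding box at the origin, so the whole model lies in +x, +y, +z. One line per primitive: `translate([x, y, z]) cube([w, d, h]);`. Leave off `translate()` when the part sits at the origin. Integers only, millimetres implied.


translate([0, 0, 390]) cube([513, 428, 34]);
cube([30, 30, 390]);
translate([483, 0, 0]) cube([30, 30, 390]);
translate([0, 398, 0]) cube([30, 30, 390]);
translate([483, 398, 0]) cube([30, 30, 390]);
translate([0, 409, 424]) cube([513, 19, 533]);


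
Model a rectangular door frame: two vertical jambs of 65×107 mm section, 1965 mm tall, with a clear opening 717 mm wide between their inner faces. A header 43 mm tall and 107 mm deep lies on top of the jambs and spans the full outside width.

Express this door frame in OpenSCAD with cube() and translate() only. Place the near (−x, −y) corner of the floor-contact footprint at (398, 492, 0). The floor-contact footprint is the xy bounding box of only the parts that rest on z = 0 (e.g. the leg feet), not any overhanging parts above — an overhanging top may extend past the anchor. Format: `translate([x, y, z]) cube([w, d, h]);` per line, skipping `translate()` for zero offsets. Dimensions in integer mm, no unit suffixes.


translate([398, 492, 0]) cube([65, 107, 1965]);
translate([1180, 492, 0]) cube([65, 107, 1965]);
translate([398, 492, 1965]) cube([847, 107, 43]);


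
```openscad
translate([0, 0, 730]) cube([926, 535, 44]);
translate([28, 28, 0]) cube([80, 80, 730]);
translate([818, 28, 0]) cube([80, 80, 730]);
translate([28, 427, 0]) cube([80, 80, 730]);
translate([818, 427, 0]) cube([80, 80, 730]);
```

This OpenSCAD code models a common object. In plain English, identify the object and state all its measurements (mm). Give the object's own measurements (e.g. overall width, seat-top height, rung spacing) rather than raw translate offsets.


A table: top 926 mm (x) × 535 mm (y), 44 mm thick, upper face at z = 774 mm, on four 80×80 mm square legs, each inset 28 mm from the nearest pair of top edges from z = 0 to the bottom of the top.


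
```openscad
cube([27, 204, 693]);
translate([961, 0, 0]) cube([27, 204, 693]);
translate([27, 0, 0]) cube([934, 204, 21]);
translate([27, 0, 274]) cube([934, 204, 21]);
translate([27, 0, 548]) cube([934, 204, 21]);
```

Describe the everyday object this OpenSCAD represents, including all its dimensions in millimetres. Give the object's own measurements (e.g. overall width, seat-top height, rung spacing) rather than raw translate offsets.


An open bookshelf. Two side panels, each 27 mm thick, 204 mm deep and 693 mm tall, stand 988 mm apart (outside-to-outside). Between them sit 3 shelves, each 21 mm thick and 204 mm deep, spanning the full gap between the sides. The bottom shelf rests on the floor (its underside at z = 0) and the clear gap between one shelf's top and the next shelf's underside is 253 mm.


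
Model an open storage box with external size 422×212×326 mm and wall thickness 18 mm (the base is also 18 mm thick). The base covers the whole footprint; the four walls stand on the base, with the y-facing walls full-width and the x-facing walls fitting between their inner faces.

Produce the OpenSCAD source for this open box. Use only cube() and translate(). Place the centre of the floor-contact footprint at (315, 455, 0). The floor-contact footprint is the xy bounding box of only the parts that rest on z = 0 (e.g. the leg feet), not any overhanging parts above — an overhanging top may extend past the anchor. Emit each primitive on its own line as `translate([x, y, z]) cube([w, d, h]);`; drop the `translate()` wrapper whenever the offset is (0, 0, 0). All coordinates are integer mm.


translate([104, 349, 0]) cube([422, 212, 18]);
translate([104, 349, 18]) cube([422, 18, 308]);
translate([104, 543, 18]) cube([422, 18, 308]);
translate([104, 367, 18]) cube([18, 176, 308]);
translate([508, 367, 18]) cube([18, 176, 308]);


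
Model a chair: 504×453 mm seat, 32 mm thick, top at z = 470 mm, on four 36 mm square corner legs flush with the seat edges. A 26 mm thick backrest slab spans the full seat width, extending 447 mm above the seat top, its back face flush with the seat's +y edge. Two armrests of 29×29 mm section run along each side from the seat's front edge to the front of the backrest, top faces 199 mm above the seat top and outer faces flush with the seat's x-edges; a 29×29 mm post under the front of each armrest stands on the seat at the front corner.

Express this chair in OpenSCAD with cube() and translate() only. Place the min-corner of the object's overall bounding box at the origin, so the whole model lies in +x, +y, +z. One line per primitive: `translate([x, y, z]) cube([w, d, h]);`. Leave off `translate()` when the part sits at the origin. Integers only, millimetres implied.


// leg_h = 470 - 32 = 438
// arm post h = 199 - 29 = 170
translate([0, 0, 438]) cube([504, 453, 32]);
cube([36, 36, 438]);
translate([468, 0, 0]) cube([36, 36, 438]);
translate([0, 417, 0]) cube([36, 36, 438]);
translate([468, 417, 0]) cube([36, 36, 438]);
translate([0, 427, 470]) cube([504, 26, 447]);
translate([0, 0, 640]) cube([29, 427, 29]);
translate([475, 0, 640]) cube([29, 427, 29]);
translate([0, 0, 470]) cube([29, 29, 170]);
translate([475, 0, 470]) cube([29, 29, 170]);


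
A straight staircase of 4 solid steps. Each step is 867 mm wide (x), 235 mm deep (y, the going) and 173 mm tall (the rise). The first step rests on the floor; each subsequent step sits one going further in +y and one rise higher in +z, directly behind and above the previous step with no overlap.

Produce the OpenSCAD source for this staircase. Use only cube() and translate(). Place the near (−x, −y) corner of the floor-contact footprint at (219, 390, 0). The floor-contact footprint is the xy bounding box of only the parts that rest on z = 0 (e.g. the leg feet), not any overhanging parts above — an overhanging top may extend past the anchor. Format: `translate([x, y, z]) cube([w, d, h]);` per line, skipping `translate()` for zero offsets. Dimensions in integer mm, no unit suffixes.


translate([219, 390, 0]) cube([867, 235, 173]);
translate([219, 625, 173]) cube([867, 235, 173]);
translate([219, 860, 346]) cube([867, 235, 173]);
translate([219, 1095, 519]) cube([867, 235, 173]);


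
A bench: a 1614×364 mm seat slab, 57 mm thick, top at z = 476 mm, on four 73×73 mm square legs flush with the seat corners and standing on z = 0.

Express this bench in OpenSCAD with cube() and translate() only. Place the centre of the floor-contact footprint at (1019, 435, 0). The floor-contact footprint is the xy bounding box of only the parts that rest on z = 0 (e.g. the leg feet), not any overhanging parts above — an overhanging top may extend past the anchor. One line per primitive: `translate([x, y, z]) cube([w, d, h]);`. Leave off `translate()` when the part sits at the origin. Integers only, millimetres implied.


translate([212, 253, 419]) cube([1614, 364, 57]);
translate([212, 253, 0]) cube([73, 73, 419]);
translate([212, 544, 0]) cube([73, 73, 419]);
translate([1753, 253, 0]) cube([73, 73, 419]);
translate([1753, 544, 0]) cube([73, 73, 419]);


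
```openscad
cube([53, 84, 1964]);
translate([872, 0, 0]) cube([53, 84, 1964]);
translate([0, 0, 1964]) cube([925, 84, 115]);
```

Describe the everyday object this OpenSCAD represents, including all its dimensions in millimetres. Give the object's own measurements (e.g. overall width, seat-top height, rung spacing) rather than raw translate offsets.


A door frame. The clear opening is 819 mm wide and 1964 mm high. Two 53 mm wide jambs, 84 mm deep, stand either side of the opening from the floor to the top of the opening. A 115 mm thick head sits across the top of both jambs, spanning the full outside width of the frame.


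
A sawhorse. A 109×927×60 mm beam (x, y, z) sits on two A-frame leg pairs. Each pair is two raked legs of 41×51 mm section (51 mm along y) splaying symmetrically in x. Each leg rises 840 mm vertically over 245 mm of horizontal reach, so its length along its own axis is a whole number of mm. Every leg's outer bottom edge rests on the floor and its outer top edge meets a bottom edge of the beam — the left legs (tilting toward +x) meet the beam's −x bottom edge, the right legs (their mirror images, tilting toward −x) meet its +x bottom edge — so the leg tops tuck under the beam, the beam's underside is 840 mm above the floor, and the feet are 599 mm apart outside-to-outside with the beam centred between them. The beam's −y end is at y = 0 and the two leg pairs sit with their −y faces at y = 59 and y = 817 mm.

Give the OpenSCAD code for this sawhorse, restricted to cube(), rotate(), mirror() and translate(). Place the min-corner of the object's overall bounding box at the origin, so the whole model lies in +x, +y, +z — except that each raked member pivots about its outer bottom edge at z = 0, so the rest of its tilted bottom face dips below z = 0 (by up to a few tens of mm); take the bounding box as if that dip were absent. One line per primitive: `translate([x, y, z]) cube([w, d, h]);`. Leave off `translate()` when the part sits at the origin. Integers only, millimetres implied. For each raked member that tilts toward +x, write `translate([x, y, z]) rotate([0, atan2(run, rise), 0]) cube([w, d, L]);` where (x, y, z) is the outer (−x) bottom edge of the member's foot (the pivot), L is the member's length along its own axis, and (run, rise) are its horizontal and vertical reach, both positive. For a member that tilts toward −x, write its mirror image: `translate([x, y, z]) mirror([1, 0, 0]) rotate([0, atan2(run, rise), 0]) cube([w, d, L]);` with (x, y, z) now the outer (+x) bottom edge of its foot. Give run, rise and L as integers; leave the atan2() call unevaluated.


// leg length = √(245² + 840²) = 875
// right-leg outer foot x = 2·245 + 109 = 599
// beam min-corner = (245, 0, 840)
translate([245, 0, 840]) cube([109, 927, 60]);
translate([0, 59, 0]) rotate([0, atan2(245, 840), 0]) cube([41, 51, 875]);
translate([599, 59, 0]) mirror([1, 0, 0]) rotate([0, atan2(245, 840), 0]) cube([41, 51, 875]);
translate([0, 817, 0]) rotate([0, atan2(245, 840), 0]) cube([41, 51, 875]);
translate([599, 817, 0]) mirror([1, 0, 0]) rotate([0, atan2(245, 840), 0]) cube([41, 51, 875]);


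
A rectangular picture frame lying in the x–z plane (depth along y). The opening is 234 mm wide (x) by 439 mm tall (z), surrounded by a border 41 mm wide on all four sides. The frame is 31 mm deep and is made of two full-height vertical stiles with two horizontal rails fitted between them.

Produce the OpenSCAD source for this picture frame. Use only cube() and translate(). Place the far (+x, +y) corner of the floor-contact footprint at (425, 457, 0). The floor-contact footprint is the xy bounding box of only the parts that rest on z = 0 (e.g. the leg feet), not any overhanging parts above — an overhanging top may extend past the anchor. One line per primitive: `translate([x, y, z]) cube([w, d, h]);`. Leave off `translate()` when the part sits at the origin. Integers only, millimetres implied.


translate([109, 426, 0]) cube([41, 31, 521]);
translate([384, 426, 0]) cube([41, 31, 521]);
translate([150, 426, 0]) cube([234, 31, 41]);
translate([150, 426, 480]) cube([234, 31, 41]);


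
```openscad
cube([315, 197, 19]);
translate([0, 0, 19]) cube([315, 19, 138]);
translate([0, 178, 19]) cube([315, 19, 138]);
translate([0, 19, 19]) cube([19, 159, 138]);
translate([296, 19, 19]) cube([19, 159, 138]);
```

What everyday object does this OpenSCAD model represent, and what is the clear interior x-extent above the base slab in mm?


An open box. The internal width is 277 mm.

A 315×197 base slab with four walls standing on it — an open box. The base is 315 mm wide and the walls are 19 mm thick, so the internal width is 315 − 2 × 19 = 277 mm.


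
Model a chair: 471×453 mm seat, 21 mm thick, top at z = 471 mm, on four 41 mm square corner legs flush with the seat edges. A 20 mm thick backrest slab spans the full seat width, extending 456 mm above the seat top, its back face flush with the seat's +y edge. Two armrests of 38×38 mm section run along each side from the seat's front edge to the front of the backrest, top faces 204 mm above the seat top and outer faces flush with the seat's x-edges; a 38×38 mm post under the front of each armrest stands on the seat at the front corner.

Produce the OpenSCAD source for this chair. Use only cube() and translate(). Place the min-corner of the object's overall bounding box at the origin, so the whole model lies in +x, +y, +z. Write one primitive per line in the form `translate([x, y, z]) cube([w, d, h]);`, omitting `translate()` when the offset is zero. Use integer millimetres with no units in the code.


translate([0, 0, 450]) cube([471, 453, 21]);
cube([41, 41, 450]);
translate([430, 0, 0]) cube([41, 41, 450]);
translate([0, 412, 0]) cube([41, 41, 450]);
translate([430, 412, 0]) cube([41, 41, 450]);
translate([0, 433, 471]) cube([471, 20, 456]);
translate([0, 0, 637]) cube([38, 433, 38]);
translate([433, 0, 637]) cube([38, 433, 38]);
translate([0, 0, 471]) cube([38, 38, 166]);
translate([433, 0, 471]) cube([38, 38, 166]);


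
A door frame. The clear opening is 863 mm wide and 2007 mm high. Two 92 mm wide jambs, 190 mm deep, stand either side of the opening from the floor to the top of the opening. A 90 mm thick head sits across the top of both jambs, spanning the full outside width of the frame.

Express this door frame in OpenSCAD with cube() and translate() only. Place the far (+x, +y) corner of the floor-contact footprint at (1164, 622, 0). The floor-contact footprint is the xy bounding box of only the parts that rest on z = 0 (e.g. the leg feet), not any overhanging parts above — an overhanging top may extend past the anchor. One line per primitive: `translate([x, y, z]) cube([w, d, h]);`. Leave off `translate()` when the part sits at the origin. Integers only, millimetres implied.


translate([117, 432, 0]) cube([92, 190, 2007]);
translate([1072, 432, 0]) cube([92, 190, 2007]);
translate([117, 432, 2007]) cube([1047, 190, 90]);


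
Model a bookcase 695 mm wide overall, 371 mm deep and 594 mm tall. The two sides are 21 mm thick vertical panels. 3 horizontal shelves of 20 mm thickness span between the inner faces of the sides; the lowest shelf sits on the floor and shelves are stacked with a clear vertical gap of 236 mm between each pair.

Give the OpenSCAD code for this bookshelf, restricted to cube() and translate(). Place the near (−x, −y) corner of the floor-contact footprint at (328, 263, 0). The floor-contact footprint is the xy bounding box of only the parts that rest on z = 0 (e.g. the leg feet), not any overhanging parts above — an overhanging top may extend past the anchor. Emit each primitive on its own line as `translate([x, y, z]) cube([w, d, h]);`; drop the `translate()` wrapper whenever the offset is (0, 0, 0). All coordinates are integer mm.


translate([328, 263, 0]) cube([21, 371, 594]);
translate([1002, 263, 0]) cube([21, 371, 594]);
translate([349, 263, 0]) cube([653, 371, 20]);
translate([349, 263, 256]) cube([653, 371, 20]);
translate([349, 263, 512]) cube([653, 371, 20]);


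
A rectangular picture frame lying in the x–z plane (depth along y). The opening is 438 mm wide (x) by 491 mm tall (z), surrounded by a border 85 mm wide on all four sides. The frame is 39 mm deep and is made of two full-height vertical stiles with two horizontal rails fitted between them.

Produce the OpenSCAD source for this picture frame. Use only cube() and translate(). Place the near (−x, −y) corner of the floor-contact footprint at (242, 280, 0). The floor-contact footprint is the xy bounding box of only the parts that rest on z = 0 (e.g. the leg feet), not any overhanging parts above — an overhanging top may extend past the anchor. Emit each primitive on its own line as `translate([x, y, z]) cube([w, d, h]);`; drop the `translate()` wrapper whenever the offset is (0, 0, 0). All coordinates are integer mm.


translate([242, 280, 0]) cube([85, 39, 661]);
translate([765, 280, 0]) cube([85, 39, 661]);
translate([327, 280, 0]) cube([438, 39, 85]);
translate([327, 280, 576]) cube([438, 39, 85]);


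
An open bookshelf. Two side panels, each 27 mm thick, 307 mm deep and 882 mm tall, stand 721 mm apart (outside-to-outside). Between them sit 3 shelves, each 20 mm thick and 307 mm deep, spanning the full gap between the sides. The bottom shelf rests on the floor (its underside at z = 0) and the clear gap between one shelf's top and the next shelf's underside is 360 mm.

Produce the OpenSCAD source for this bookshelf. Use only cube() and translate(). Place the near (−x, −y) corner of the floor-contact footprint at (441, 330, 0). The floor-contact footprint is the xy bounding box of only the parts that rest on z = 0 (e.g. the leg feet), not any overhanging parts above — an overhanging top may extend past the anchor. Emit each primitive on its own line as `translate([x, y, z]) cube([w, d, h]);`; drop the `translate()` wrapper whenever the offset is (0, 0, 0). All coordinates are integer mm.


translate([441, 330, 0]) cube([27, 307, 882]);
translate([1135, 330, 0]) cube([27, 307, 882]);
translate([468, 330, 0]) cube([667, 307, 20]);
translate([468, 330, 380]) cube([667, 307, 20]);
translate([468, 330, 760]) cube([667, 307, 20]);


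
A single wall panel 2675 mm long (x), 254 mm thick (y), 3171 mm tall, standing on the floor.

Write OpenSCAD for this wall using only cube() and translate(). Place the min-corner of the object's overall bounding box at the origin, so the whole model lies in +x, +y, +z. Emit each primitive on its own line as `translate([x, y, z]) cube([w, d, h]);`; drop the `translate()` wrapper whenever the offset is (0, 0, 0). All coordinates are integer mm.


cube([2675, 254, 3171]);


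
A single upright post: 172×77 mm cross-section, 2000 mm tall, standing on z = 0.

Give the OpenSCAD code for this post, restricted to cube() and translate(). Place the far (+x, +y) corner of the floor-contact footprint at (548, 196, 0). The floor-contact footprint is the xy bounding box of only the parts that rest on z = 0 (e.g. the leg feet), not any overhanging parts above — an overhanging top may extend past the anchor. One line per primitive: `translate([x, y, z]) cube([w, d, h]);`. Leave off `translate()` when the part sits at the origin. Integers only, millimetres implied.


translate([376, 119, 0]) cube([172, 77, 2000]);


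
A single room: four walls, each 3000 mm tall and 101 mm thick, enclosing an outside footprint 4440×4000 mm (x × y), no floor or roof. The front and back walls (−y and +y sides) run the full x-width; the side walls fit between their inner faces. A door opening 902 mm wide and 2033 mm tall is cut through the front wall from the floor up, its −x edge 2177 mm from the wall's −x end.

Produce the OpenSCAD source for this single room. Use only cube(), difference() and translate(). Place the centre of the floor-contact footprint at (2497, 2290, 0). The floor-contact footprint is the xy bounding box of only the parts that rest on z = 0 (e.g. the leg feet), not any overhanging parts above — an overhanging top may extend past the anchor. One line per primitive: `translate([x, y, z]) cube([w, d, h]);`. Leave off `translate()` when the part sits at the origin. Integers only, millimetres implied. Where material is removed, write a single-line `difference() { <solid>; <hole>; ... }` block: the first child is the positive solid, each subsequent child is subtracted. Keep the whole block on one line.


difference() { translate([277, 290, 0]) cube([4440, 101, 3000]); translate([2454, 290, 0]) cube([902, 101, 2033]); }
translate([277, 4189, 0]) cube([4440, 101, 3000]);
translate([277, 391, 0]) cube([101, 3798, 3000]);
translate([4616, 391, 0]) cube([101, 3798, 3000]);


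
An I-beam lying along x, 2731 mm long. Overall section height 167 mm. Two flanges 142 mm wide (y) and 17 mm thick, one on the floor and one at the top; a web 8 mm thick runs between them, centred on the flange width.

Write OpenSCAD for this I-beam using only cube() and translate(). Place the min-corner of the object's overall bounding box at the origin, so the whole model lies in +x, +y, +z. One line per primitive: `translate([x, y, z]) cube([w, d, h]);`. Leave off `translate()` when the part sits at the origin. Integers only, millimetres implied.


cube([2731, 142, 17]);
translate([0, 67, 17]) cube([2731, 8, 133]);
translate([0, 0, 150]) cube([2731, 142, 17]);


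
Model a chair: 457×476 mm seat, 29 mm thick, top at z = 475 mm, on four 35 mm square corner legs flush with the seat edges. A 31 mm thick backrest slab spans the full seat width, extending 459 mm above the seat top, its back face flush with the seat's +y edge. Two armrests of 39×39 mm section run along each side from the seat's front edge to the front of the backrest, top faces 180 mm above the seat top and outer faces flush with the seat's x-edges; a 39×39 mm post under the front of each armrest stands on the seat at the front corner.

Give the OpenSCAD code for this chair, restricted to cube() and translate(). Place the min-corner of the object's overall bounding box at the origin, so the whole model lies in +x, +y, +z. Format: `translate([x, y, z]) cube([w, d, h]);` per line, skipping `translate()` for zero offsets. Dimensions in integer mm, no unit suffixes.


translate([0, 0, 446]) cube([457, 476, 29]);
cube([35, 35, 446]);
translate([422, 0, 0]) cube([35, 35, 446]);
translate([0, 441, 0]) cube([35, 35, 446]);
translate([422, 441, 0]) cube([35, 35, 446]);
translate([0, 445, 475]) cube([457, 31, 459]);
translate([0, 0, 616]) cube([39, 445, 39]);
translate([418, 0, 616]) cube([39, 445, 39]);
translate([0, 0, 475]) cube([39, 39, 141]);
translate([418, 0, 475]) cube([39, 39, 141]);
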